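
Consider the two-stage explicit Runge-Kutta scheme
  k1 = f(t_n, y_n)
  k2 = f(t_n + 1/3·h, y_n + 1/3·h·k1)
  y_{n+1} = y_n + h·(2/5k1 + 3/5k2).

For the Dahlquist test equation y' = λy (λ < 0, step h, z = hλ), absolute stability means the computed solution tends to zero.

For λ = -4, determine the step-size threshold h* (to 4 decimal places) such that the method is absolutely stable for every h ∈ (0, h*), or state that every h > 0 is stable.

(-5.0000,0); λ=-4 ⇒ h* = (5)/4 = 1.2500.

On y'=λy, z=hλ:
  k1=λy_n ⇒ h·k1=z·y_n;  k2=λ(1+1/3z)y_n ⇒ h·k2=z(1+1/3z)y_n
  y_{n+1}/y_n = 1 + 2/5z + 3/5z(1+1/3z) = 1 + z + 1/5z²
  Hence R(z) = 1 + z + 1/5z².

Boundary: |R(x)|=1, x<0.
x=-0.95: |R|=0.2305
R=1: x+1/5x²=0 ⇒ x=−5=-5.0000; min R=1−1/(4·1/5)=-0.2500>−1
Confirm numerically:
  x=-4.635: |R|=0.66165 <1
  x=-3.735: |R|=0.05505 <1
  x=-3.081: |R|=0.18249 <1
  x=-2.112: |R|=0.21989 <1
  x=-5.557: |R|=1.61905 >1
  x=-5.482: |R|=1.52846 >1
Interval (-5.0000, 0).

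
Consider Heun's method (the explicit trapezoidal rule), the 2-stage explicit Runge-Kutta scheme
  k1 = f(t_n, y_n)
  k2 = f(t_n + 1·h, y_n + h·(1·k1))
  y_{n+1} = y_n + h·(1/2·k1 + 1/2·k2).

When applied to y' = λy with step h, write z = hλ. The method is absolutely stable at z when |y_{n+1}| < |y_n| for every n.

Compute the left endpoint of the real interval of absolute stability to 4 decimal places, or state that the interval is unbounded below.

left endpoint -2.0000.

Test eqn y'=λy, z=hλ:
  order 2, 2-stage ⇒ R(z)=1+z+z^2/2
  (e.g. R(-0.99)=0.50005, |R|=0.50005)

Boundary: |R(x)|=1, x<0.
x=-0.99: |R|=0.5000
|R(-1.51)|=0.6300 |R(-0.78)|=0.5242 |R(-0.73)|=0.5364
Bisect:
  x_lo=-2.4611 |R|=1.5674  x_hi=-0.1842 |R|=0.8328
  mid=-1.32264 |R|=0.55205 →hi
  mid=-1.89188 |R|=0.89772 →hi
  mid=-2.17650 |R|=1.19207 →lo
  mid=-2.03419 |R|=1.03477 →lo
  mid=-1.96303 |R|=0.96372 →hi
  mid=-1.99861 |R|=0.99861 →hi
  mid=-2.01640 |R|=1.01653 →lo
  mid=-2.00750 |R|=1.00753 →lo
  ...
  [-2.00014,-2.00000] ⇒ x*=-2.0000
Stable set (-2.0000, 0).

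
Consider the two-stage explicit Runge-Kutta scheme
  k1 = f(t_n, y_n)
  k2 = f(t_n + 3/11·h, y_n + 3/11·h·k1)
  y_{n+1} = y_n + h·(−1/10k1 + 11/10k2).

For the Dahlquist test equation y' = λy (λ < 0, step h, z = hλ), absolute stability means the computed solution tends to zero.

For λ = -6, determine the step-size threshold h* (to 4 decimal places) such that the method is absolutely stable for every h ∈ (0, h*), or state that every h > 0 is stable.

Set f=λy, z=hλ:
  k1=λy_n ⇒ h·k1=z·y_n;  k2=λ(1+3/11z)y_n ⇒ h·k2=z(1+3/11z)y_n
  y_{n+1}/y_n = 1 − 1/10z + 11/10z(1+3/11z) = 1 + z + 3/10z²
  Hence R(z) = 1 + z + 3/10z².

Need |R(x)|<1, x<0.
x=-1.56: |R|=0.1701
R=1: x+3/10x²=0 ⇒ x=−10/3=-3.3333; min R=1−1/(4·3/10)=0.1667>−1
Confirm numerically:
  x=-3.184: |R|=0.85736 <1
  x=-2.681: |R|=0.47533 <1
  x=-1.374: |R|=0.19236 <1
  x=-3.891: |R|=1.65096 >1
  x=-3.413: |R|=1.08157 >1
  x=-3.357: |R|=1.02383 >1
So |R|<1 on (-3.3333, 0).

(-3.3333,0); λ=-6 ⇒ h* = (10/3)/6 = 0.5556.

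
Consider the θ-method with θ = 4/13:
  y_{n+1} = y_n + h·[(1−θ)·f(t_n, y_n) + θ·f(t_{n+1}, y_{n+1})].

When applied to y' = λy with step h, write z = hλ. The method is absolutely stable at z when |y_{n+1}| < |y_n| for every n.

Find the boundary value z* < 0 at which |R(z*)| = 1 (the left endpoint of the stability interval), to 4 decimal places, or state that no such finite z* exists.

z* = -5.2000.

Test eqn y'=λy, z=hλ:
  y_{n+1} = y_n + z·[9/13·y_n + 4/13·y_{n+1}] ⇒ (1 − 4/13z)y_{n+1} = (1 + 9/13z)y_n
  Hence R(z) = (1 + 9/13z)/(1 − 4/13z).

Solve |R(x)|<1 on ℝ⁻.
x=-1.24: |R|=0.1024
R=−1: 1+9/13x = −1+4/13x ⇒ -5/13x=2 ⇒ x=2/(-5/13)=-5.2000
Confirm numerically:
  x=-4.953: |R|=0.96236 <1
  x=-3.888: |R|=0.77024 <1
  x=-2.369: |R|=0.37022 <1
  x=-2.083: |R|=0.26941 <1
  x=-5.595: |R|=1.05582 >1
  x=-5.456: |R|=1.03676 >1
  x=-5.258: |R|=1.00852 >1
Stable set (-5.2000, 0).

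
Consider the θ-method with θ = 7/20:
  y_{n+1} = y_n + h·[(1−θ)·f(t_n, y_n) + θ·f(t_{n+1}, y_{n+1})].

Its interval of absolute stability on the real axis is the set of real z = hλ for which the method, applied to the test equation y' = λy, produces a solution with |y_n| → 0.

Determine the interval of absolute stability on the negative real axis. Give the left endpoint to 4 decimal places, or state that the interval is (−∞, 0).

On y'=λy, z=hλ:
  y_{n+1} = y_n + z·[13/20·y_n + 7/20·y_{n+1}] ⇒ (1 − 7/20z)y_{n+1} = (1 + 13/20z)y_n
  ⇒ R(z) = (1 + 13/20z)/(1 − 7/20z).

Solve |R(x)|<1 on ℝ⁻.
x=-0.97: |R|=0.2758
R=−1: 1+13/20x = −1+7/20x ⇒ -3/10x=2 ⇒ x=2/(-3/10)=-6.6667
Confirm numerically:
  x=-4.707: |R|=0.77794 <1
  x=-4.122: |R|=0.68748 <1
  x=-3.620: |R|=0.59682 <1
  x=-7.129: |R|=1.03968 >1
  x=-6.934: |R|=1.02340 >1
Interval (-6.6667, 0).

z∈(-6.6667,0).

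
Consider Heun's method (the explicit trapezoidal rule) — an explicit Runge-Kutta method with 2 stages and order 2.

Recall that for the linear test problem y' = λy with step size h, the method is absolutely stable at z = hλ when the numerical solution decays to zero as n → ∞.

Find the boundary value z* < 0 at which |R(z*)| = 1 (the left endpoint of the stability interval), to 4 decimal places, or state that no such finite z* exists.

z* = -2.0000.

On y'=λy, z=hλ:
  order 2, 2-stage ⇒ R(z)=1+z+z^2/2
  (e.g. R(-0.98)=0.50020, |R|=0.50020)

Need |R(x)|<1, x<0.
x=-0.98: |R|=0.5002
|R(-0.93)|=0.5025 |R(-0.82)|=0.5162 |R(-0.66)|=0.5578
Bisect:
  x_lo=-2.7853 |R|=2.0936  x_hi=-0.3596 |R|=0.7050
  mid=-1.57244 |R|=0.66385 →hi
  mid=-2.17886 |R|=1.19485 →lo
  mid=-1.87565 |R|=0.88338 →hi
  mid=-2.02726 |R|=1.02763 →lo
  mid=-1.95145 |R|=0.95263 →hi
  mid=-1.98935 |R|=0.98941 →hi
  mid=-2.00831 |R|=1.00834 →lo
  mid=-1.99883 |R|=0.99883 →hi
  mid=-2.00357 |R|=1.00357 →lo
  mid=-2.00120 |R|=1.00120 →lo
  ...
  [-2.00001,-1.99987] ⇒ x*=-2.0000
Stable set (-2.0000, 0).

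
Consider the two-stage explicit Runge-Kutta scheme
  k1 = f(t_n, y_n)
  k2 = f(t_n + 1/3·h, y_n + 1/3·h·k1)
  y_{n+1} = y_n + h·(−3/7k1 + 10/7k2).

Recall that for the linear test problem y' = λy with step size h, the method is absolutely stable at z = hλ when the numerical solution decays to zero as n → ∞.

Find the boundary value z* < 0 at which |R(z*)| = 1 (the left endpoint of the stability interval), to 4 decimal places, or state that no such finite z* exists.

With y'=λy (z=hλ):
  k1=λy_n ⇒ h·k1=z·y_n;  k2=λ(1+1/3z)y_n ⇒ h·k2=z(1+1/3z)y_n
  y_{n+1}/y_n = 1 − 3/7z + 10/7z(1+1/3z) = 1 + z + 10/21z²
  so R(z) = 1 + z + 10/21z².

Solve |R(x)|<1 on ℝ⁻.
x=-1.37: |R|=0.5238
R=1: x+10/21x²=0 ⇒ x=−21/10=-2.1000; min R=1−1/(4·10/21)=0.4750>−1
Confirm numerically:
  x=-1.908: |R|=0.82555 <1
  x=-1.621: |R|=0.63026 <1
  x=-1.423: |R|=0.54125 <1
  x=-1.297: |R|=0.50405 <1
  x=-2.444: |R|=1.40035 >1
  x=-2.195: |R|=1.09930 >1
  x=-2.141: |R|=1.04180 >1
So |R|<1 on (-2.1000, 0).

z* = -2.1000.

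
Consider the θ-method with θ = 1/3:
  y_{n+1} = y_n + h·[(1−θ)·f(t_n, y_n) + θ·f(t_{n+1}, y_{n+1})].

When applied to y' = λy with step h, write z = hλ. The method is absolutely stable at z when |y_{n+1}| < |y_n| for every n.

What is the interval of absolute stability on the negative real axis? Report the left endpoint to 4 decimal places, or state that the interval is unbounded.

Test eqn y'=λy, z=hλ:
  y_{n+1} = y_n + z·[2/3·y_n + 1/3·y_{n+1}] ⇒ (1 − 1/3z)y_{n+1} = (1 + 2/3z)y_n
  so R(z) = (1 + 2/3z)/(1 − 1/3z).

Boundary: |R(x)|=1, x<0.
x=-1.35: |R|=0.0690
R=−1: 1+2/3x = −1+1/3x ⇒ -1/3x=2 ⇒ x=2/(-1/3)=-6.0000
Confirm numerically:
  x=-5.477: |R|=0.93830 <1
  x=-4.690: |R|=0.82965 <1
  x=-3.396: |R|=0.59287 <1
  x=-2.830: |R|=0.45626 <1
  x=-6.389: |R|=1.04143 >1
  x=-6.038: |R|=1.00420 >1
  x=-6.034: |R|=1.00376 >1
Stable set (-6.0000, 0).

z∈(-6.0000,0).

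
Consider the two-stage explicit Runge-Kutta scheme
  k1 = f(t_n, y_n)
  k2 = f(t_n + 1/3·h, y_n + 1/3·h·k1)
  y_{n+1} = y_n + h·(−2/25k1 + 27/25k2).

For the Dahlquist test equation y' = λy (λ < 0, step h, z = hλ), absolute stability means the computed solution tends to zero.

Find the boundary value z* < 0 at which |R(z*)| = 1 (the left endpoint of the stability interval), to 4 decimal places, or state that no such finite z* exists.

z* = -2.7778.

Test eqn y'=λy, z=hλ:
  k1=λy_n ⇒ h·k1=z·y_n;  k2=λ(1+1/3z)y_n ⇒ h·k2=z(1+1/3z)y_n
  y_{n+1}/y_n = 1 − 2/25z + 27/25z(1+1/3z) = 1 + z + 9/25z²
  so R(z) = 1 + z + 9/25z².

Find x<0 with |R(x)|<1.
x=-0.89: |R|=0.3952
R=1: x+9/25x²=0 ⇒ x=−25/9=-2.7778; min R=1−1/(4·9/25)=0.3056>−1
Confirm numerically:
  x=-2.366: |R|=0.64926 <1
  x=-1.954: |R|=0.42052 <1
  x=-1.390: |R|=0.30556 <1
  x=-3.152: |R|=1.42464 >1
  x=-2.866: |R|=1.09102 >1
Stable set (-2.7778, 0).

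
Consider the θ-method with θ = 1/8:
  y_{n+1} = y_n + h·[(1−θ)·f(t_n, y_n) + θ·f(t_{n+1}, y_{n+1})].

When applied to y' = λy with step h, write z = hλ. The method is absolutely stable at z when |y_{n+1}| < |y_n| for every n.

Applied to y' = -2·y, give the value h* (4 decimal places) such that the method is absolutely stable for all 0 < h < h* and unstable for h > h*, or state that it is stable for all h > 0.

(-2.6667,0); λ=-2 ⇒ h* = (8/3)/2 = 1.3333.

Set f=λy, z=hλ:
  y_{n+1} = y_n + z·[7/8·y_n + 1/8·y_{n+1}] ⇒ (1 − 1/8z)y_{n+1} = (1 + 7/8z)y_n
  R(z) = (1 + 7/8z)/(1 − 1/8z).

Need |R(x)|<1, x<0.
x=-1.32: |R|=0.1330
R=−1: 1+7/8x = −1+1/8x ⇒ -3/4x=2 ⇒ x=2/(-3/4)=-2.6667
Confirm numerically:
  x=-2.477: |R|=0.89138 <1
  x=-1.666: |R|=0.37885 <1
  x=-1.575: |R|=0.31593 <1
  x=-2.956: |R|=1.15845 >1
  x=-2.949: |R|=1.15472 >1
  x=-2.791: |R|=1.06913 >1
So |R|<1 on (-2.6667, 0).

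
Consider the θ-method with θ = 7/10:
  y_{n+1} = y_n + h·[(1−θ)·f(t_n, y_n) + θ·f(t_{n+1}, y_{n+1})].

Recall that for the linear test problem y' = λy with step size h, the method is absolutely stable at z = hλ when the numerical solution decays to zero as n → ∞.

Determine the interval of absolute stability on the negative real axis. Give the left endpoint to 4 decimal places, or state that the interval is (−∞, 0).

(−∞, 0) — no finite endpoint.

With y'=λy (z=hλ):
  y_{n+1} = y_n + z·[3/10·y_n + 7/10·y_{n+1}] ⇒ (1 − 7/10z)y_{n+1} = (1 + 3/10z)y_n
  Hence R(z) = (1 + 3/10z)/(1 − 7/10z).

Need |R(x)|<1, x<0.
x=-0.49: |R|=0.6351
x=-2: |R|=0.1667
x=-10: |R|=0.2500
x=-100: |R|=0.4085
θ=7/10≥1/2 ⇒ |1+3/10x|<|1−7/10x| ∀x<0 ⇒ stable on all of ℝ⁻.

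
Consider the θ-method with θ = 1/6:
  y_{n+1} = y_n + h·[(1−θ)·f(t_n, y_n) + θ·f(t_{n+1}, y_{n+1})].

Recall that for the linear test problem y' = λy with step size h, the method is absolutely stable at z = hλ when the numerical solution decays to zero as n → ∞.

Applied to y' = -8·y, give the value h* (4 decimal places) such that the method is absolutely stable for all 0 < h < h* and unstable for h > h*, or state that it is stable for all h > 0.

With y'=λy (z=hλ):
  y_{n+1} = y_n + z·[5/6·y_n + 1/6·y_{n+1}] ⇒ (1 − 1/6z)y_{n+1} = (1 + 5/6z)y_n
  ⇒ R(z) = (1 + 5/6z)/(1 − 1/6z).

Find x<0 with |R(x)|<1.
x=-1.1: |R|=0.0704
R=−1: 1+5/6x = −1+1/6x ⇒ -2/3x=2 ⇒ x=2/(-2/3)=-3.0000
Confirm numerically:
  x=-2.862: |R|=0.93771 <1
  x=-1.969: |R|=0.48249 <1
  x=-1.851: |R|=0.41460 <1
  x=-3.301: |R|=1.12945 >1
  x=-3.208: |R|=1.09036 >1
So |R|<1 on (-3.0000, 0).

(-3.0000,0); λ=-8 ⇒ h* = (3)/8 = 0.3750.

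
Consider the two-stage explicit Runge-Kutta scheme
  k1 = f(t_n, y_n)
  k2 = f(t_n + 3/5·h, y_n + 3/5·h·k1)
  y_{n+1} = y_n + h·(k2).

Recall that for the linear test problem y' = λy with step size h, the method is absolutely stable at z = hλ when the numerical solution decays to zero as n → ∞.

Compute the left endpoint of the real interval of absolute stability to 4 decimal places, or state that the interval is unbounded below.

z* = -1.6667.

Test eqn y'=λy, z=hλ:
  k1=λy_n ⇒ h·k1=z·y_n;  k2=λ(1+3/5z)y_n ⇒ h·k2=z(1+3/5z)y_n
  y_{n+1}/y_n = 1 + z(1+3/5z) = 1 + z + 3/5z²
  R(z) = 1 + z + 3/5z².

Solve |R(x)|<1 on ℝ⁻.
x=-0.75: |R|=0.5875
R=1: x+3/5x²=0 ⇒ x=−5/3=-1.6667; min R=1−1/(4·3/5)=0.5833>−1
Confirm numerically:
  x=-1.610: |R|=0.94526 <1
  x=-1.538: |R|=0.88127 <1
  x=-0.981: |R|=0.59642 <1
  x=-0.959: |R|=0.59281 <1
  x=-2.114: |R|=1.56740 >1
  x=-1.940: |R|=1.31816 >1
  x=-1.905: |R|=1.27242 >1
Stable set (-1.6667, 0).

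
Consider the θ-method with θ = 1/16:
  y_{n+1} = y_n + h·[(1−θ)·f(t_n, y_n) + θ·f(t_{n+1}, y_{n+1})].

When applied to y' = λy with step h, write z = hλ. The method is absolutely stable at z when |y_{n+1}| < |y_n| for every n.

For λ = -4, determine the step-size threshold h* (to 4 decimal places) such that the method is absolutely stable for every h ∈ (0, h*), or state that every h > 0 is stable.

(-2.2857,0); λ=-4 ⇒ h* = (16/7)/4 = 0.5714.

On y'=λy, z=hλ:
  y_{n+1} = y_n + z·[15/16·y_n + 1/16·y_{n+1}] ⇒ (1 − 1/16z)y_{n+1} = (1 + 15/16z)y_n
  ⇒ R(z) = (1 + 15/16z)/(1 − 1/16z).

Solve |R(x)|<1 on ℝ⁻.
x=-0.82: |R|=0.2200
R=−1: 1+15/16x = −1+1/16x ⇒ -7/8x=2 ⇒ x=2/(-7/8)=-2.2857
Confirm numerically:
  x=-2.244: |R|=0.96799 <1
  x=-1.954: |R|=0.74134 <1
  x=-1.081: |R|=0.01259 <1
  x=-2.791: |R|=1.37646 >1
  x=-2.542: |R|=1.19351 >1
  x=-2.430: |R|=1.10960 >1
So |R|<1 on (-2.2857, 0).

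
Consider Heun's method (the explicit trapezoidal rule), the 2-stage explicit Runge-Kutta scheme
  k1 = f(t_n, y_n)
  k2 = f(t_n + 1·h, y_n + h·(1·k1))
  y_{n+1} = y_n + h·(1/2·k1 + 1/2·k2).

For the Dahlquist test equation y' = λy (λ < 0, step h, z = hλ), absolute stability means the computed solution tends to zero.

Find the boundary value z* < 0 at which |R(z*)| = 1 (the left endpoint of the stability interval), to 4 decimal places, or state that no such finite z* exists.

Test eqn y'=λy, z=hλ:
  order 2, 2-stage ⇒ R(z)=1+z+z^2/2
  (e.g. R(-1.49)=0.62005, |R|=0.62005)

Solve |R(x)|<1 on ℝ⁻.
x=-1.49: |R|=0.6200
|R(-1.89)|=0.8960 |R(-1.51)|=0.6300 |R(-1.47)|=0.6104
Bisect:
  x_lo=-2.7340 |R|=2.0034  x_hi=-0.1487 |R|=0.8623
  mid=-1.44137 |R|=0.59740 →hi
  mid=-2.08769 |R|=1.09153 →lo
  mid=-1.76453 |R|=0.79225 →hi
  mid=-1.92611 |R|=0.92884 →hi
  mid=-2.00690 |R|=1.00692 →lo
  mid=-1.96650 |R|=0.96706 →hi
  mid=-1.98670 |R|=0.98679 →hi
  ...
  [-2.00011,-1.99995] ⇒ x*=-2.0000
Stable set (-2.0000, 0).

left endpoint -2.0000.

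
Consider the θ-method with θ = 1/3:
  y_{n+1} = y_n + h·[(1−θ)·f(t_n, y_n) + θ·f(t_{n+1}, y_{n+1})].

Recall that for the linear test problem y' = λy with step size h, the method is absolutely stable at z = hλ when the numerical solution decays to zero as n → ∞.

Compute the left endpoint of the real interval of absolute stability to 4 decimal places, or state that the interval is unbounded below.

With y'=λy (z=hλ):
  y_{n+1} = y_n + z·[2/3·y_n + 1/3·y_{n+1}] ⇒ (1 − 1/3z)y_{n+1} = (1 + 2/3z)y_n
  Hence R(z) = (1 + 2/3z)/(1 − 1/3z).

Solve |R(x)|<1 on ℝ⁻.
x=-1.03: |R|=0.2333
R=−1: 1+2/3x = −1+1/3x ⇒ -1/3x=2 ⇒ x=2/(-1/3)=-6.0000
Confirm numerically:
  x=-4.415: |R|=0.78624 <1
  x=-3.516: |R|=0.61878 <1
  x=-2.705: |R|=0.42244 <1
  x=-6.569: |R|=1.05946 >1
  x=-6.269: |R|=1.02902 >1
  x=-6.049: |R|=1.00541 >1
Interval (-6.0000, 0).

z* = -6.0000.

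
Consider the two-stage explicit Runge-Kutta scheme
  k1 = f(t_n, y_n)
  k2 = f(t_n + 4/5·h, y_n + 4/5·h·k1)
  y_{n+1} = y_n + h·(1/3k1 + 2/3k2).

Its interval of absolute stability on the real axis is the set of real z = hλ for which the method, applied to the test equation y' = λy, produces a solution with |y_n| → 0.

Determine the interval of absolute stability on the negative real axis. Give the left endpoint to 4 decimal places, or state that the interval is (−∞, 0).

Set f=λy, z=hλ:
  k1=λy_n ⇒ h·k1=z·y_n;  k2=λ(1+4/5z)y_n ⇒ h·k2=z(1+4/5z)y_n
  y_{n+1}/y_n = 1 + 1/3z + 2/3z(1+4/5z) = 1 + z + 8/15z²
  ⇒ R(z) = 1 + z + 8/15z².

Find x<0 with |R(x)|<1.
x=-1.39: |R|=0.6405
R=1: x+8/15x²=0 ⇒ x=−15/8=-1.8750; min R=1−1/(4·8/15)=0.5312>−1
Confirm numerically:
  x=-1.302: |R|=0.60211 <1
  x=-1.120: |R|=0.54901 <1
  x=-0.955: |R|=0.53141 <1
  x=-2.462: |R|=1.77077 >1
  x=-2.111: |R|=1.26570 >1
  x=-2.104: |R|=1.25697 >1
Stable set (-1.8750, 0).

(-1.8750, 0).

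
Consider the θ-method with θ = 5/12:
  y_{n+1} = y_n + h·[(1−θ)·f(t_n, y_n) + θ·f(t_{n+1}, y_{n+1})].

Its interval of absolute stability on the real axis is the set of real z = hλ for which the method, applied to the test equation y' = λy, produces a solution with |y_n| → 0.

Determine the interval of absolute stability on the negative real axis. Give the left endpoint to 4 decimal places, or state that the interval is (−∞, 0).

On y'=λy, z=hλ:
  y_{n+1} = y_n + z·[7/12·y_n + 5/12·y_{n+1}] ⇒ (1 − 5/12z)y_{n+1} = (1 + 7/12z)y_n
  R(z) = (1 + 7/12z)/(1 − 5/12z).

Solve |R(x)|<1 on ℝ⁻.
x=-1.36: |R|=0.1319
R=−1: 1+7/12x = −1+5/12x ⇒ -1/6x=2 ⇒ x=2/(-1/6)=-12.0000
Confirm numerically:
  x=-11.222: |R|=0.97715 <1
  x=-8.363: |R|=0.86483 <1
  x=-7.516: |R|=0.81912 <1
  x=-6.438: |R|=0.74827 <1
  x=-12.285: |R|=1.00776 >1
  x=-12.201: |R|=1.00551 >1
Interval (-12.0000, 0).

z∈(-12.0000,0).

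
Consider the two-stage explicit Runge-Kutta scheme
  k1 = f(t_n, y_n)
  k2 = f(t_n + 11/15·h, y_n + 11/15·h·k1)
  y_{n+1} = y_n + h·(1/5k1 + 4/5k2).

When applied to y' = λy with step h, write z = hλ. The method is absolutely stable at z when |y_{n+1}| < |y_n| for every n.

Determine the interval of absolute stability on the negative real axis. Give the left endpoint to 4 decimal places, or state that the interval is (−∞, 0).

(-1.7045, 0).

With y'=λy (z=hλ):
  k1=λy_n ⇒ h·k1=z·y_n;  k2=λ(1+11/15z)y_n ⇒ h·k2=z(1+11/15z)y_n
  y_{n+1}/y_n = 1 + 1/5z + 4/5z(1+11/15z) = 1 + z + 44/75z²
  ⇒ R(z) = 1 + z + 44/75z².

Boundary: |R(x)|=1, x<0.
x=-1.74: |R|=1.0362
R=1: x+44/75x²=0 ⇒ x=−75/44=-1.7045; min R=1−1/(4·44/75)=0.5739>−1
Confirm numerically:
  x=-1.403: |R|=0.75180 <1
  x=-1.173: |R|=0.63421 <1
  x=-0.727: |R|=0.58307 <1
  x=-1.936: |R|=1.26288 >1
  x=-1.918: |R|=1.24018 >1
  x=-1.808: |R|=1.10973 >1
Interval (-1.7045, 0).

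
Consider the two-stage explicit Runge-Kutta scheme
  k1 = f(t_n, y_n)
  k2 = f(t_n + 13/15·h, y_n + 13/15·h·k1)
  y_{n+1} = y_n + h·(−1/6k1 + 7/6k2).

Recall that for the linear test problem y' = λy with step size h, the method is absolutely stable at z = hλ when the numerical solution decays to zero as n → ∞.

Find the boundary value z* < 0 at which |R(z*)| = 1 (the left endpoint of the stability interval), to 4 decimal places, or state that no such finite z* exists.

left endpoint -0.9890.

Test eqn y'=λy, z=hλ:
  k1=λy_n ⇒ h·k1=z·y_n;  k2=λ(1+13/15z)y_n ⇒ h·k2=z(1+13/15z)y_n
  y_{n+1}/y_n = 1 − 1/6z + 7/6z(1+13/15z) = 1 + z + 91/90z²
  Hence R(z) = 1 + z + 91/90z².

Solve |R(x)|<1 on ℝ⁻.
x=-1.43: |R|=1.6376
R=1: x+91/90x²=0 ⇒ x=−90/91=-0.9890; min R=1−1/(4·91/90)=0.7527>−1
Confirm numerically:
  x=-0.957: |R|=0.96903 <1
  x=-0.554: |R|=0.75633 <1
  x=-0.489: |R|=0.75278 <1
  x=-1.462: |R|=1.69919 >1
  x=-1.078: |R|=1.09700 >1
  x=-1.026: |R|=1.03837 >1
Stable set (-0.9890, 0).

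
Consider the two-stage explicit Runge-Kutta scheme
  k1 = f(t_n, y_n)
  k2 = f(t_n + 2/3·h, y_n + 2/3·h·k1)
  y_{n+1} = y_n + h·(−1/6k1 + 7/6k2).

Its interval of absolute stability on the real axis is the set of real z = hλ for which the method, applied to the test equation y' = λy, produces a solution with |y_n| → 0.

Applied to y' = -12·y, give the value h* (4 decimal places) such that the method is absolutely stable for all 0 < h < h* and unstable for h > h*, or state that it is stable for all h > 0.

(-1.2857,0); λ=-12 ⇒ h* = (9/7)/12 = 0.1071.

With y'=λy (z=hλ):
  k1=λy_n ⇒ h·k1=z·y_n;  k2=λ(1+2/3z)y_n ⇒ h·k2=z(1+2/3z)y_n
  y_{n+1}/y_n = 1 − 1/6z + 7/6z(1+2/3z) = 1 + z + 7/9z²
  so R(z) = 1 + z + 7/9z².

Boundary: |R(x)|=1, x<0.
x=-1.22: |R|=0.9376
R=1: x+7/9x²=0 ⇒ x=−9/7=-1.2857; min R=1−1/(4·7/9)=0.6786>−1
Confirm numerically:
  x=-1.094: |R|=0.83687 <1
  x=-0.774: |R|=0.69195 <1
  x=-0.694: |R|=0.68061 <1
  x=-1.880: |R|=1.86898 >1
  x=-1.692: |R|=1.53467 >1
  x=-1.459: |R|=1.19664 >1
Stable set (-1.2857, 0).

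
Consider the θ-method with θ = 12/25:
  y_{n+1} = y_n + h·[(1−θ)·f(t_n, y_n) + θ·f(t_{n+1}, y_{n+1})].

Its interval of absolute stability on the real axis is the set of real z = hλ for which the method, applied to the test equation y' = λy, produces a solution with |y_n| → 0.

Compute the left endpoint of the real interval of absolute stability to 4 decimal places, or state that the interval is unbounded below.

left endpoint -50.0000.

On y'=λy, z=hλ:
  y_{n+1} = y_n + z·[13/25·y_n + 12/25·y_{n+1}] ⇒ (1 − 12/25z)y_{n+1} = (1 + 13/25z)y_n
  ⇒ R(z) = (1 + 13/25z)/(1 − 12/25z).

Need |R(x)|<1, x<0.
x=-0.84: |R|=0.4014
R=−1: 1+13/25x = −1+12/25x ⇒ -1/25x=2 ⇒ x=2/(-1/25)=-50.0000
Confirm numerically:
  x=-48.095: |R|=0.99684 <1
  x=-41.372: |R|=0.98345 <1
  x=-38.106: |R|=0.97534 <1
  x=-20.604: |R|=0.89202 <1
  x=-50.506: |R|=1.00080 >1
  x=-50.279: |R|=1.00044 >1
Interval (-50.0000, 0).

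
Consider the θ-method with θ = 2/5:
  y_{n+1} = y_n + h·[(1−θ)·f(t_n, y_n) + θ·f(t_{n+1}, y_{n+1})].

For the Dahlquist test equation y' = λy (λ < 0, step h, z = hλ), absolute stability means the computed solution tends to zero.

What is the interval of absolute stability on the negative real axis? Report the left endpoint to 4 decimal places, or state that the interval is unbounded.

With y'=λy (z=hλ):
  y_{n+1} = y_n + z·[3/5·y_n + 2/5·y_{n+1}] ⇒ (1 − 2/5z)y_{n+1} = (1 + 3/5z)y_n
  R(z) = (1 + 3/5z)/(1 − 2/5z).

Find x<0 with |R(x)|<1.
x=-1.2: |R|=0.1892
R=−1: 1+3/5x = −1+2/5x ⇒ -1/5x=2 ⇒ x=2/(-1/5)=-10.0000
Confirm numerically:
  x=-9.938: |R|=0.99751 <1
  x=-7.524: |R|=0.87650 <1
  x=-6.228: |R|=0.78391 <1
  x=-4.371: |R|=0.59038 <1
  x=-10.545: |R|=1.02089 >1
  x=-10.430: |R|=1.01663 >1
  x=-10.230: |R|=1.00903 >1
Stable set (-10.0000, 0).

z∈(-10.0000,0).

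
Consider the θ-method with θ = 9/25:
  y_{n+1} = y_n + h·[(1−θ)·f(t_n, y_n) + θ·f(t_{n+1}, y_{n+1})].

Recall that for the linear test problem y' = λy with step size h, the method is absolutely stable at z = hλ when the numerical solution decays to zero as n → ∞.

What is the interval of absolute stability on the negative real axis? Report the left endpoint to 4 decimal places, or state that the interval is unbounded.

z∈(-7.1429,0).

On y'=λy, z=hλ:
  y_{n+1} = y_n + z·[16/25·y_n + 9/25·y_{n+1}] ⇒ (1 − 9/25z)y_{n+1} = (1 + 16/25z)y_n
  R(z) = (1 + 16/25z)/(1 − 9/25z).

Boundary: |R(x)|=1, x<0.
x=-1.79: |R|=0.0885
R=−1: 1+16/25x = −1+9/25x ⇒ -7/25x=2 ⇒ x=2/(-7/25)=-7.1429
Confirm numerically:
  x=-5.749: |R|=0.87286 <1
  x=-4.755: |R|=0.75345 <1
  x=-4.104: |R|=0.65655 <1
  x=-3.677: |R|=0.58238 <1
  x=-7.739: |R|=1.04409 >1
  x=-7.193: |R|=1.00391 >1
So |R|<1 on (-7.1429, 0).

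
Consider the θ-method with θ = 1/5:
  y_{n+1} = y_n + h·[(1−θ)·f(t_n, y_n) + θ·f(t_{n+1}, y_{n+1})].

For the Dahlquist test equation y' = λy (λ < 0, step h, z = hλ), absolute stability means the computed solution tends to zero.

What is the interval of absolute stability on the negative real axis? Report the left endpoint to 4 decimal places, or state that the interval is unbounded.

z∈(-3.3333,0).

With y'=λy (z=hλ):
  y_{n+1} = y_n + z·[4/5·y_n + 1/5·y_{n+1}] ⇒ (1 − 1/5z)y_{n+1} = (1 + 4/5z)y_n
  R(z) = (1 + 4/5z)/(1 − 1/5z).

Solve |R(x)|<1 on ℝ⁻.
x=-1.49: |R|=0.1479
R=−1: 1+4/5x = −1+1/5x ⇒ -3/5x=2 ⇒ x=2/(-3/5)=-3.3333
Confirm numerically:
  x=-2.828: |R|=0.80634 <1
  x=-1.793: |R|=0.31974 <1
  x=-1.608: |R|=0.21671 <1
  x=-3.830: |R|=1.16874 >1
  x=-3.774: |R|=1.15067 >1
  x=-3.482: |R|=1.05258 >1
So |R|<1 on (-3.3333, 0).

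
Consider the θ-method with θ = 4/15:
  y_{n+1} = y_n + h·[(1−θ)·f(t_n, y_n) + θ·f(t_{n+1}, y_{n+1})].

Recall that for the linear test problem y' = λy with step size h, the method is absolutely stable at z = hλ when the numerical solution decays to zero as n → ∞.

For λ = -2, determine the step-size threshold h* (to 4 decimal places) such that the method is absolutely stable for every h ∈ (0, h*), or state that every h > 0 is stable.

(-4.2857,0); λ=-2 ⇒ h* = (30/7)/2 = 2.1429.

Set f=λy, z=hλ:
  y_{n+1} = y_n + z·[11/15·y_n + 4/15·y_{n+1}] ⇒ (1 − 4/15z)y_{n+1} = (1 + 11/15z)y_n
  R(z) = (1 + 11/15z)/(1 − 4/15z).

Need |R(x)|<1, x<0.
x=-1.42: |R|=0.0300
R=−1: 1+11/15x = −1+4/15x ⇒ -7/15x=2 ⇒ x=2/(-7/15)=-4.2857
Confirm numerically:
  x=-4.097: |R|=0.95791 <1
  x=-2.356: |R|=0.44694 <1
  x=-2.124: |R|=0.35598 <1
  x=-2.103: |R|=0.34739 <1
  x=-4.570: |R|=1.05980 >1
  x=-4.565: |R|=1.05878 >1
  x=-4.307: |R|=1.00462 >1
Stable set (-4.2857, 0).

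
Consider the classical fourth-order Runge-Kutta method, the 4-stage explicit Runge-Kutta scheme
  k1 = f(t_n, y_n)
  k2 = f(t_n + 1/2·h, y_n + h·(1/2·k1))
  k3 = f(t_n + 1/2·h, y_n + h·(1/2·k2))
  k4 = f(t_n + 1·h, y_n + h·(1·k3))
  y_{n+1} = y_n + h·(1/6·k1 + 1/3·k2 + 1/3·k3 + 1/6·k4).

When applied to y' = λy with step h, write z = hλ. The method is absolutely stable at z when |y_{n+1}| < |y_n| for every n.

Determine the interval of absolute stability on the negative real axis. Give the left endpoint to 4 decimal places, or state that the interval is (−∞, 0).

z∈(-2.7853,0).

On y'=λy, z=hλ:
  order 4, 4-stage ⇒ R(z)=1+z+z^2/2+z^3/6+z^4/24
  (e.g. R(-0.33)=0.71895, |R|=0.71895)

Boundary: |R(x)|=1, x<0.
x=-0.33: |R|=0.7190
|R(-2.38)|=0.5422 |R(-0.83)|=0.4389 |R(-0.69)|=0.5027
Bisect:
  x_lo=-3.4657 |R|=2.6133  x_hi=-0.1672 |R|=0.8460
  mid=-1.81647 |R|=0.28801 →hi
  mid=-2.64111 |R|=0.80350 →hi
  mid=-3.05343 |R|=1.48547 →lo
  mid=-2.84727 |R|=1.09753 →lo
  mid=-2.74419 |R|=0.93977 →hi
  mid=-2.79573 |R|=1.01584 →lo
  mid=-2.76996 |R|=0.97712 →hi
  mid=-2.78284 |R|=0.99631 →hi
  mid=-2.78928 |R|=1.00603 →lo
  mid=-2.78606 |R|=1.00116 →lo
  ...
  [-2.78546,-2.78526] ⇒ x*=-2.7853
Stable set (-2.7853, 0).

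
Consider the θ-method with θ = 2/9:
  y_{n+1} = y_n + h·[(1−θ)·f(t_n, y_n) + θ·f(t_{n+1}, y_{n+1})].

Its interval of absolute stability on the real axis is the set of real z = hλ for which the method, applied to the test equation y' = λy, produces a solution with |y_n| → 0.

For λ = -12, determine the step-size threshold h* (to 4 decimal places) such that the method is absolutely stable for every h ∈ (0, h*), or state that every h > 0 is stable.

With y'=λy (z=hλ):
  y_{n+1} = y_n + z·[7/9·y_n + 2/9·y_{n+1}] ⇒ (1 − 2/9z)y_{n+1} = (1 + 7/9z)y_n
  so R(z) = (1 + 7/9z)/(1 − 2/9z).

Need |R(x)|<1, x<0.
x=-1.32: |R|=0.0206
R=−1: 1+7/9x = −1+2/9x ⇒ -5/9x=2 ⇒ x=2/(-5/9)=-3.6000
Confirm numerically:
  x=-3.057: |R|=0.82037 <1
  x=-2.999: |R|=0.79964 <1
  x=-2.025: |R|=0.39655 <1
  x=-4.180: |R|=1.16705 >1
  x=-4.108: |R|=1.14754 >1
  x=-3.679: |R|=1.02415 >1
So |R|<1 on (-3.6000, 0).

(-3.6000,0); λ=-12 ⇒ h* = (18/5)/12 = 0.3000.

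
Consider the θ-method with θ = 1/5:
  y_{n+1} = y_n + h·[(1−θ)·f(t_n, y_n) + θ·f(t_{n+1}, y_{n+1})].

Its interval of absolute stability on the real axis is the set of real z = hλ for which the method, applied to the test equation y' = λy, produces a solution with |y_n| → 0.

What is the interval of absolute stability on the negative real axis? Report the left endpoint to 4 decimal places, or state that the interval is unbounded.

Test eqn y'=λy, z=hλ:
  y_{n+1} = y_n + z·[4/5·y_n + 1/5·y_{n+1}] ⇒ (1 − 1/5z)y_{n+1} = (1 + 4/5z)y_n
  Hence R(z) = (1 + 4/5z)/(1 − 1/5z).

Find x<0 with |R(x)|<1.
x=-1.62: |R|=0.2236
R=−1: 1+4/5x = −1+1/5x ⇒ -3/5x=2 ⇒ x=2/(-3/5)=-3.3333
Confirm numerically:
  x=-2.701: |R|=0.75367 <1
  x=-1.829: |R|=0.33914 <1
  x=-1.636: |R|=0.23267 <1
  x=-3.549: |R|=1.07568 >1
  x=-3.522: |R|=1.06642 >1
Interval (-3.3333, 0).

z∈(-3.3333,0).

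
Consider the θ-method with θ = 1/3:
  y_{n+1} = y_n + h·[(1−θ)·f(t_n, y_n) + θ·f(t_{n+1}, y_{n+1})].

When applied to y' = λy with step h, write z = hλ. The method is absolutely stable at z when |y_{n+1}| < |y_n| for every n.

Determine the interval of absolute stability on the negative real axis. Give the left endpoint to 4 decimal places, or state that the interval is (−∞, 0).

(-6.0000, 0).

Test eqn y'=λy, z=hλ:
  y_{n+1} = y_n + z·[2/3·y_n + 1/3·y_{n+1}] ⇒ (1 − 1/3z)y_{n+1} = (1 + 2/3z)y_n
  Hence R(z) = (1 + 2/3z)/(1 − 1/3z).

Need |R(x)|<1, x<0.
x=-0.99: |R|=0.2556
R=−1: 1+2/3x = −1+1/3x ⇒ -1/3x=2 ⇒ x=2/(-1/3)=-6.0000
Confirm numerically:
  x=-5.612: |R|=0.95495 <1
  x=-5.445: |R|=0.93428 <1
  x=-2.661: |R|=0.41017 <1
  x=-6.205: |R|=1.02227 >1
  x=-6.154: |R|=1.01682 >1
  x=-6.034: |R|=1.00376 >1
Stable set (-6.0000, 0).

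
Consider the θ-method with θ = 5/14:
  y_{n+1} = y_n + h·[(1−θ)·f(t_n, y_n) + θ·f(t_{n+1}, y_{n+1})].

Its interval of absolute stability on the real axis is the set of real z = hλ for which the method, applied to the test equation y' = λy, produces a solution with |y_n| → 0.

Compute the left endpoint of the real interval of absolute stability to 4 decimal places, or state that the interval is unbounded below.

With y'=λy (z=hλ):
  y_{n+1} = y_n + z·[9/14·y_n + 5/14·y_{n+1}] ⇒ (1 − 5/14z)y_{n+1} = (1 + 9/14z)y_n
  so R(z) = (1 + 9/14z)/(1 − 5/14z).

Find x<0 with |R(x)|<1.
x=-1.1: |R|=0.2103
R=−1: 1+9/14x = −1+5/14x ⇒ -2/7x=2 ⇒ x=2/(-2/7)=-7.0000
Confirm numerically:
  x=-6.527: |R|=0.95943 <1
  x=-6.473: |R|=0.95453 <1
  x=-3.856: |R|=0.62212 <1
  x=-3.356: |R|=0.52645 <1
  x=-7.345: |R|=1.02721 >1
  x=-7.251: |R|=1.01998 >1
So |R|<1 on (-7.0000, 0).

left endpoint -7.0000.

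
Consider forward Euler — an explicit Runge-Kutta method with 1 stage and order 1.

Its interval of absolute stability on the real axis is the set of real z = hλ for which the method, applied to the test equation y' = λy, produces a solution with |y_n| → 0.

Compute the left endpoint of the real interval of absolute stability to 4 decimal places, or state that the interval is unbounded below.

On y'=λy, z=hλ:
  order 1, 1-stage ⇒ R(z)=1+z
  (e.g. R(-1.53)=-0.53000, |R|=0.53000)

Boundary: |R(x)|=1, x<0.
x=-1.53: |R|=0.5300
|R(-2.19)|=1.1900 |R(-1.99)|=0.9900 |R(-1.79)|=0.7900
Bisect:
  x_lo=-2.7290 |R|=1.7290  x_hi=-0.2212 |R|=0.7788
  mid=-1.47508 |R|=0.47508 →hi
  mid=-2.10202 |R|=1.10202 →lo
  mid=-1.78855 |R|=0.78855 →hi
  mid=-1.94529 |R|=0.94529 →hi
  mid=-2.02365 |R|=1.02365 →lo
  mid=-1.98447 |R|=0.98447 →hi
  mid=-2.00406 |R|=1.00406 →lo
  mid=-1.99427 |R|=0.99427 →hi
  ...
  [-2.00008,-1.99993] ⇒ x*=-2.0000
Stable set (-2.0000, 0).

z* = -2.0000.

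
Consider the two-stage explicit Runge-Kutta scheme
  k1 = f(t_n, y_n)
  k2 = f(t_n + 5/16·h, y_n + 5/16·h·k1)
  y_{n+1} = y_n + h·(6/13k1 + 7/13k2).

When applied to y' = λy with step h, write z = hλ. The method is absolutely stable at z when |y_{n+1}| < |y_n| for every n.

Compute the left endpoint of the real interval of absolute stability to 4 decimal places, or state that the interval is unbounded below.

Test eqn y'=λy, z=hλ:
  k1=λy_n ⇒ h·k1=z·y_n;  k2=λ(1+5/16z)y_n ⇒ h·k2=z(1+5/16z)y_n
  y_{n+1}/y_n = 1 + 6/13z + 7/13z(1+5/16z) = 1 + z + 35/208z²
  ⇒ R(z) = 1 + z + 35/208z².

Boundary: |R(x)|=1, x<0.
x=-1.62: |R|=0.1784
R=1: x+35/208x²=0 ⇒ x=−208/35=-5.9429; min R=1−1/(4·35/208)=-0.4857>−1
Confirm numerically:
  x=-5.599: |R|=0.67604 <1
  x=-5.407: |R|=0.51246 <1
  x=-4.194: |R|=0.23421 <1
  x=-4.042: |R|=0.29286 <1
  x=-6.480: |R|=1.58569 >1
  x=-6.050: |R|=1.10907 >1
  x=-6.045: |R|=1.10390 >1
Stable set (-5.9429, 0).

left endpoint -5.9429.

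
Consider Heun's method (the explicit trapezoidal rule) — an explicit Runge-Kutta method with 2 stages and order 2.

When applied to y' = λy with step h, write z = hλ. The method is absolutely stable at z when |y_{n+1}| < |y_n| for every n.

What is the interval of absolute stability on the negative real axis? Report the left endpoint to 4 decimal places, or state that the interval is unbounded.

With y'=λy (z=hλ):
  order 2, 2-stage ⇒ R(z)=1+z+z^2/2
  (e.g. R(-0.81)=0.51805, |R|=0.51805)

Find x<0 with |R(x)|<1.
x=-0.81: |R|=0.5181
|R(-2.34)|=1.3978 |R(-1.75)|=0.7812 |R(-1.5)|=0.6250
Bisect:
  x_lo=-2.4034 |R|=1.4848  x_hi=-0.1669 |R|=0.8471
  mid=-1.28515 |R|=0.54066 →hi
  mid=-1.84429 |R|=0.85642 →hi
  mid=-2.12387 |R|=1.13154 →lo
  mid=-1.98408 |R|=0.98421 →hi
  mid=-2.05397 |R|=1.05543 →lo
  mid=-2.01903 |R|=1.01921 →lo
  mid=-2.00155 |R|=1.00155 →lo
  ...
  [-2.00005,-1.99992] ⇒ x*=-2.0000
So |R|<1 on (-2.0000, 0).

(-2.0000, 0).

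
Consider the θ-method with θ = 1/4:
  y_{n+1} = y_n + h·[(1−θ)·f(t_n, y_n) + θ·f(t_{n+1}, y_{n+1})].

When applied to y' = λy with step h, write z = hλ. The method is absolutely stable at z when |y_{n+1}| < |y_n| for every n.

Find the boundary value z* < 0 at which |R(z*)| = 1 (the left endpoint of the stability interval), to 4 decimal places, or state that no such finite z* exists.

With y'=λy (z=hλ):
  y_{n+1} = y_n + z·[3/4·y_n + 1/4·y_{n+1}] ⇒ (1 − 1/4z)y_{n+1} = (1 + 3/4z)y_n
  R(z) = (1 + 3/4z)/(1 − 1/4z).

Solve |R(x)|<1 on ℝ⁻.
x=-1.79: |R|=0.2366
R=−1: 1+3/4x = −1+1/4x ⇒ -1/2x=2 ⇒ x=2/(-1/2)=-4.0000
Confirm numerically:
  x=-3.440: |R|=0.84946 <1
  x=-2.965: |R|=0.70280 <1
  x=-2.205: |R|=0.42143 <1
  x=-2.045: |R|=0.35318 <1
  x=-4.597: |R|=1.13889 >1
  x=-4.584: |R|=1.13607 >1
  x=-4.303: |R|=1.07299 >1
Stable set (-4.0000, 0).

left endpoint -4.0000.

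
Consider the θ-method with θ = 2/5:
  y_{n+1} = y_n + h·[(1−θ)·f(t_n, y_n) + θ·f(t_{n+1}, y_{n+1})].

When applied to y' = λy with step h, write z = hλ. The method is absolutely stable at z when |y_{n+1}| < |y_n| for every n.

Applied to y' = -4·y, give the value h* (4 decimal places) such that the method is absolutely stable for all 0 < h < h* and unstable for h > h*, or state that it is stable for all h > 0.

(-10.0000,0); λ=-4 ⇒ h* = (10)/4 = 2.5000.

On y'=λy, z=hλ:
  y_{n+1} = y_n + z·[3/5·y_n + 2/5·y_{n+1}] ⇒ (1 − 2/5z)y_{n+1} = (1 + 3/5z)y_n
  Hence R(z) = (1 + 3/5z)/(1 − 2/5z).

Solve |R(x)|<1 on ℝ⁻.
x=-0.55: |R|=0.5492
R=−1: 1+3/5x = −1+2/5x ⇒ -1/5x=2 ⇒ x=2/(-1/5)=-10.0000
Confirm numerically:
  x=-8.379: |R|=0.92550 <1
  x=-6.819: |R|=0.82933 <1
  x=-5.002: |R|=0.66689 <1
  x=-4.767: |R|=0.63995 <1
  x=-10.496: |R|=1.01908 >1
  x=-10.454: |R|=1.01752 >1
  x=-10.453: |R|=1.01749 >1
Stable set (-10.0000, 0).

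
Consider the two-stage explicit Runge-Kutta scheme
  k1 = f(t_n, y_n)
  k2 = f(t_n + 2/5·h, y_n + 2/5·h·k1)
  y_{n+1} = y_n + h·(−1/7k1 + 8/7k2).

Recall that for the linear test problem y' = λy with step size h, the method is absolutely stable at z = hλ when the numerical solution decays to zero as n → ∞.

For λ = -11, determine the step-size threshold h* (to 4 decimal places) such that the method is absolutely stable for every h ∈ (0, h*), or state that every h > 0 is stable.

Test eqn y'=λy, z=hλ:
  k1=λy_n ⇒ h·k1=z·y_n;  k2=λ(1+2/5z)y_n ⇒ h·k2=z(1+2/5z)y_n
  y_{n+1}/y_n = 1 − 1/7z + 8/7z(1+2/5z) = 1 + z + 16/35z²
  ⇒ R(z) = 1 + z + 16/35z².

Solve |R(x)|<1 on ℝ⁻.
x=-0.97: |R|=0.4601
R=1: x+16/35x²=0 ⇒ x=−35/16=-2.1875; min R=1−1/(4·16/35)=0.4531>−1
Confirm numerically:
  x=-1.817: |R|=0.69225 <1
  x=-1.649: |R|=0.59406 <1
  x=-1.361: |R|=0.48578 <1
  x=-0.992: |R|=0.45786 <1
  x=-2.650: |R|=1.56029 >1
  x=-2.368: |R|=1.19539 >1
  x=-2.224: |R|=1.03711 >1
Interval (-2.1875, 0).

(-2.1875,0); λ=-11 ⇒ h* = (35/16)/11 = 0.1989.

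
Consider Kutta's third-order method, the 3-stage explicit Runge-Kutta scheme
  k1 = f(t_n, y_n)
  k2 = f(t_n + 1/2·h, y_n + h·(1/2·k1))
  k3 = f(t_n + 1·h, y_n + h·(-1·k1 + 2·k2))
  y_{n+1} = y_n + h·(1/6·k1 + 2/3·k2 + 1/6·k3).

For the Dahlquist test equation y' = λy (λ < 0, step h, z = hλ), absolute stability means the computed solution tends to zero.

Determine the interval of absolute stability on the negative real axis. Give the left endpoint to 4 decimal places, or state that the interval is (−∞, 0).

Test eqn y'=λy, z=hλ:
  order 3, 3-stage ⇒ R(z)=1+z+z^2/2+z^3/6
  (e.g. R(-1.41)=0.11685, |R|=0.11685)

Find x<0 with |R(x)|<1.
x=-1.41: |R|=0.1168
|R(-2.17)|=0.5186 |R(-1.5)|=0.0625 |R(-0.67)|=0.5043
Bisect:
  x_lo=-2.9238 |R|=1.8152  x_hi=-0.3131 |R|=0.7308
  mid=-1.61847 |R|=0.01533 →hi
  mid=-2.27114 |R|=0.64455 →hi
  mid=-2.59747 |R|=1.14484 →lo
  mid=-2.43430 |R|=0.87560 →hi
  mid=-2.51589 |R|=1.00517 →lo
  mid=-2.47510 |R|=0.93916 →hi
  mid=-2.49549 |R|=0.97185 →hi
  mid=-2.50569 |R|=0.98844 →hi
  mid=-2.51079 |R|=0.99678 →hi
  ...
  [-2.51286,-2.51270] ⇒ x*=-2.5127
So |R|<1 on (-2.5127, 0).

(-2.5127, 0).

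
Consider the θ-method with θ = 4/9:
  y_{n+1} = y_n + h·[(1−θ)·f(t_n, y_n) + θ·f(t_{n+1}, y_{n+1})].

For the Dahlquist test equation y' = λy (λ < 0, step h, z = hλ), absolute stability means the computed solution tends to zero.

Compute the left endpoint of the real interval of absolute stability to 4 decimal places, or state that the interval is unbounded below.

left endpoint -18.0000.

Test eqn y'=λy, z=hλ:
  y_{n+1} = y_n + z·[5/9·y_n + 4/9·y_{n+1}] ⇒ (1 − 4/9z)y_{n+1} = (1 + 5/9z)y_n
  Hence R(z) = (1 + 5/9z)/(1 − 4/9z).

Need |R(x)|<1, x<0.
x=-1.11: |R|=0.2567
R=−1: 1+5/9x = −1+4/9x ⇒ -1/9x=2 ⇒ x=2/(-1/9)=-18.0000
Confirm numerically:
  x=-9.841: |R|=0.83130 <1
  x=-8.463: |R|=0.77744 <1
  x=-8.010: |R|=0.75658 <1
  x=-18.585: |R|=1.00702 >1
  x=-18.581: |R|=1.00697 >1
  x=-18.201: |R|=1.00246 >1
Stable set (-18.0000, 0).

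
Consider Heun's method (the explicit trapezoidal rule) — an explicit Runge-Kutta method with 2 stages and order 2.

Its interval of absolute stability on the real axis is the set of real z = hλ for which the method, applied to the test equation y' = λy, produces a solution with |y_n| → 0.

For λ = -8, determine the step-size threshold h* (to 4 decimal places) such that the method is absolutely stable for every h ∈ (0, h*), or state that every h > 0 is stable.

With y'=λy (z=hλ):
  order 2, 2-stage ⇒ R(z)=1+z+z^2/2
  (e.g. R(-1.77)=0.79645, |R|=0.79645)

Solve |R(x)|<1 on ℝ⁻.
x=-1.77: |R|=0.7964
|R(-2.28)|=1.3192 |R(-1.92)|=0.9232 |R(-1.59)|=0.6741
Bisect:
  x_lo=-2.3839 |R|=1.4576  x_hi=-0.3242 |R|=0.7284
  mid=-1.35403 |R|=0.56267 →hi
  mid=-1.86896 |R|=0.87754 →hi
  mid=-2.12642 |R|=1.13441 →lo
  mid=-1.99769 |R|=0.99769 →hi
  mid=-2.06205 |R|=1.06398 →lo
  mid=-2.02987 |R|=1.03032 →lo
  mid=-2.01378 |R|=1.01387 →lo
  mid=-2.00573 |R|=1.00575 →lo
  ...
  [-2.00008,-1.99995] ⇒ x*=-2.0000
So |R|<1 on (-2.0000, 0).

(-2.0000,0); λ=-8 ⇒ h* = 0.2500.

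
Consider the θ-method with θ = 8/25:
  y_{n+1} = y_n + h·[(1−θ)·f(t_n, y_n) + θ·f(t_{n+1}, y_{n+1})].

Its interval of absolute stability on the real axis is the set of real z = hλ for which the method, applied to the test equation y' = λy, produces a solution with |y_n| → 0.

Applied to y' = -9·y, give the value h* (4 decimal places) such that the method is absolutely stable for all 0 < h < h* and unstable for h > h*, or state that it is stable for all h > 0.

(-5.5556,0); λ=-9 ⇒ h* = (50/9)/9 = 0.6173.

On y'=λy, z=hλ:
  y_{n+1} = y_n + z·[17/25·y_n + 8/25·y_{n+1}] ⇒ (1 − 8/25z)y_{n+1} = (1 + 17/25z)y_n
  Hence R(z) = (1 + 17/25z)/(1 − 8/25z).

Boundary: |R(x)|=1, x<0.
x=-1.04: |R|=0.2197
R=−1: 1+17/25x = −1+8/25x ⇒ -9/25x=2 ⇒ x=2/(-9/25)=-5.5556
Confirm numerically:
  x=-4.880: |R|=0.90506 <1
  x=-4.690: |R|=0.87540 <1
  x=-4.073: |R|=0.76829 <1
  x=-6.043: |R|=1.05981 >1
  x=-5.936: |R|=1.04724 >1
Stable set (-5.5556, 0).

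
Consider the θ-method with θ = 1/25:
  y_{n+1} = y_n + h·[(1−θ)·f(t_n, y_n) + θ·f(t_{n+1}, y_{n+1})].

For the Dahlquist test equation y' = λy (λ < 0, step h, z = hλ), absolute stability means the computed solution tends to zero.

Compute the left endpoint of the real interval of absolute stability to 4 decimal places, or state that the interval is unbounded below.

z* = -2.1739.

Test eqn y'=λy, z=hλ:
  y_{n+1} = y_n + z·[24/25·y_n + 1/25·y_{n+1}] ⇒ (1 − 1/25z)y_{n+1} = (1 + 24/25z)y_n
  R(z) = (1 + 24/25z)/(1 − 1/25z).

Solve |R(x)|<1 on ℝ⁻.
x=-0.85: |R|=0.1779
R=−1: 1+24/25x = −1+1/25x ⇒ -23/25x=2 ⇒ x=2/(-23/25)=-2.1739
Confirm numerically:
  x=-1.796: |R|=0.67562 <1
  x=-1.702: |R|=0.59351 <1
  x=-1.647: |R|=0.54520 <1
  x=-2.662: |R|=1.40583 >1
  x=-2.348: |R|=1.14641 >1
  x=-2.321: |R|=1.12382 >1
Stable set (-2.1739, 0).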